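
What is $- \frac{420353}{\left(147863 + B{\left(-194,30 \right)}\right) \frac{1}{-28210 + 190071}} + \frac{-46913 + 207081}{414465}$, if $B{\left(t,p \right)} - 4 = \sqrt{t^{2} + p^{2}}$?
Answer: $- \frac{595685583164099791273}{1294588008789735} + \frac{19439644838 \sqrt{9634}}{3123515879} \approx -4.5952 \cdot 10^{5}$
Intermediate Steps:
$B{\left(t,p \right)} = 4 + \sqrt{p^{2} + t^{2}}$ ($B{\left(t,p \right)} = 4 + \sqrt{t^{2} + p^{2}} = 4 + \sqrt{p^{2} + t^{2}}$)
$- \frac{420353}{\left(147863 + B{\left(-194,30 \right)}\right) \frac{1}{-28210 + 190071}} + \frac{-46913 + 207081}{414465} = - \frac{420353}{\left(147863 + \left(4 + \sqrt{30^{2} + \left(-194\right)^{2}}\right)\right) \frac{1}{-28210 + 190071}} + \frac{-46913 + 207081}{414465} = - \frac{420353}{\left(147863 + \left(4 + \sqrt{900 + 37636}\right)\right) \frac{1}{161861}} + 160168 \cdot \frac{1}{414465} = - \frac{420353}{\left(147863 + \left(4 + \sqrt{38536}\right)\right) \frac{1}{161861}} + \frac{160168}{414465} = - \frac{420353}{\left(147863 + \left(4 + 2 \sqrt{9634}\right)\right) \frac{1}{161861}} + \frac{160168}{414465} = - \frac{420353}{\left(147867 + 2 \sqrt{9634}\right) \frac{1}{161861}} + \frac{160168}{414465} = - \frac{420353}{\frac{147867}{161861} + \frac{2 \sqrt{9634}}{161861}} + \frac{160168}{414465} = \frac{160168}{414465} - \frac{420353}{\frac{147867}{161861} + \frac{2 \sqrt{9634}}{161861}}$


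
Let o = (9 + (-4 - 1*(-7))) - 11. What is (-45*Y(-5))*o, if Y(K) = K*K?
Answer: -1125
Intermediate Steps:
Y(K) = K**2
o = 1 (o = (9 + (-4 + 7)) - 11 = (9 + 3) - 11 = 12 - 11 = 1)
(-45*Y(-5))*o = -45*(-5)**2*1 = -45*25*1 = -1125*1 = -1125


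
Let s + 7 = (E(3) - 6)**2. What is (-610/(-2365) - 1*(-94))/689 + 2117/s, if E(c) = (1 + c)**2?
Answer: 694070261/30308421 ≈ 22.900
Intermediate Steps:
s = 93 (s = -7 + ((1 + 3)**2 - 6)**2 = -7 + (4**2 - 6)**2 = -7 + (16 - 6)**2 = -7 + 10**2 = -7 + 100 = 93)
(-610/(-2365) - 1*(-94))/689 + 2117/s = (-610/(-2365) - 1*(-94))/689 + 2117/93 = (-610*(-1/2365) + 94)*(1/689) + 2117*(1/93) = (122/473 + 94)*(1/689) + 2117/93 = (44584/473)*(1/689) + 2117/93 = 44584/325897 + 2117/93 = 694070261/30308421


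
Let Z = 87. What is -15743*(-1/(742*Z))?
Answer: 2249/9222 ≈ 0.24387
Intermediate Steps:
-15743*(-1/(742*Z)) = -15743/((-742*87)) = -15743/(-64554) = -15743*(-1/64554) = 2249/9222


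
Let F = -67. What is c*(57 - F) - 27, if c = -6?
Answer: -771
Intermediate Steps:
c*(57 - F) - 27 = -6*(57 - 1*(-67)) - 27 = -6*(57 + 67) - 27 = -6*124 - 27 = -744 - 27 = -771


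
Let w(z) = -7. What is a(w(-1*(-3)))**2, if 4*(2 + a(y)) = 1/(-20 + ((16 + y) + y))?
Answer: 21025/5184 ≈ 4.0557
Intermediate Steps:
a(y) = -2 + 1/(4*(-4 + 2*y)) (a(y) = -2 + 1/(4*(-20 + ((16 + y) + y))) = -2 + 1/(4*(-20 + (16 + 2*y))) = -2 + 1/(4*(-4 + 2*y)))
a(w(-1*(-3)))**2 = ((33 - 16*(-7))/(8*(-2 - 7)))**2 = ((1/8)*(33 + 112)/(-9))**2 = ((1/8)*(-1/9)*145)**2 = (-145/72)**2 = 21025/5184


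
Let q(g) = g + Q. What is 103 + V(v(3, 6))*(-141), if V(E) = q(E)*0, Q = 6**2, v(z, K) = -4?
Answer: 103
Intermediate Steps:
Q = 36
q(g) = 36 + g (q(g) = g + 36 = 36 + g)
V(E) = 0 (V(E) = (36 + E)*0 = 0)
103 + V(v(3, 6))*(-141) = 103 + 0*(-141) = 103 + 0 = 103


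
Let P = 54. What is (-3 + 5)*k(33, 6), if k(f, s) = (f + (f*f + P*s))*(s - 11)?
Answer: -14460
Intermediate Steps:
k(f, s) = (-11 + s)*(f + f² + 54*s) (k(f, s) = (f + (f*f + 54*s))*(s - 11) = (f + (f² + 54*s))*(-11 + s) = (f + f² + 54*s)*(-11 + s) = (-11 + s)*(f + f² + 54*s))
(-3 + 5)*k(33, 6) = (-3 + 5)*(-594*6 - 11*33 - 11*33² + 54*6² + 33*6 + 6*33²) = 2*(-3564 - 363 - 11*1089 + 54*36 + 198 + 6*1089) = 2*(-3564 - 363 - 11979 + 1944 + 198 + 6534) = 2*(-7230) = -14460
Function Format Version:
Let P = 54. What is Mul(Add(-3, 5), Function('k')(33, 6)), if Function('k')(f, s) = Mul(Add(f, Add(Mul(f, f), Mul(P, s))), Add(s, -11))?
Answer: -14460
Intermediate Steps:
Function('k')(f, s) = Mul(Add(-11, s), Add(f, Pow(f, 2), Mul(54, s))) (Function('k')(f, s) = Mul(Add(f, Add(Mul(f, f), Mul(54, s))), Add(s, -11)) = Mul(Add(f, Add(Pow(f, 2), Mul(54, s))), Add(-11, s)) = Mul(Add(f, Pow(f, 2), Mul(54, s)), Add(-11, s)) = Mul(Add(-11, s), Add(f, Pow(f, 2), Mul(54, s))))
Mul(Add(-3, 5), Function('k')(33, 6)) = Mul(Add(-3, 5), Add(Mul(-594, 6), Mul(-11, 33), Mul(-11, Pow(33, 2)), Mul(54, Pow(6, 2)), Mul(33, 6), Mul(6, Pow(33, 2)))) = Mul(2, Add(-3564, -363, Mul(-11, 1089), Mul(54, 36), 198, Mul(6, 1089))) = Mul(2, Add(-3564, -363, -11979, 1944, 198, 6534)) = Mul(2, -7230) = -14460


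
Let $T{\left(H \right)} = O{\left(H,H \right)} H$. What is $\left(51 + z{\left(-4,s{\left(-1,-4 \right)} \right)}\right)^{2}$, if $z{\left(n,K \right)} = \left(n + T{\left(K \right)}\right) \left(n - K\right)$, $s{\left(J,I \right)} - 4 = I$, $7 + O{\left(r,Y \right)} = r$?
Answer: $4489$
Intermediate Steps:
$O{\left(r,Y \right)} = -7 + r$
$s{\left(J,I \right)} = 4 + I$
$T{\left(H \right)} = H \left(-7 + H\right)$ ($T{\left(H \right)} = \left(-7 + H\right) H = H \left(-7 + H\right)$)
$z{\left(n,K \right)} = \left(n - K\right) \left(n + K \left(-7 + K\right)\right)$ ($z{\left(n,K \right)} = \left(n + K \left(-7 + K\right)\right) \left(n - K\right) = \left(n - K\right) \left(n + K \left(-7 + K\right)\right)$)
$\left(51 + z{\left(-4,s{\left(-1,-4 \right)} \right)}\right)^{2} = \left(51 + \left(\left(-4\right)^{2} + \left(4 - 4\right)^{2} \left(7 - \left(4 - 4\right)\right) - \left(4 - 4\right) \left(-4\right) + \left(4 - 4\right) \left(-4\right) \left(-7 + \left(4 - 4\right)\right)\right)\right)^{2} = \left(51 + \left(16 + 0^{2} \left(7 - 0\right) - 0 \left(-4\right) + 0 \left(-4\right) \left(-7 + 0\right)\right)\right)^{2} = \left(51 + \left(16 + 0 \left(7 + 0\right) + 0 + 0 \left(-4\right) \left(-7\right)\right)\right)^{2} = \left(51 + \left(16 + 0 \cdot 7 + 0 + 0\right)\right)^{2} = \left(51 + \left(16 + 0 + 0 + 0\right)\right)^{2} = \left(51 + 16\right)^{2} = 67^{2} = 4489$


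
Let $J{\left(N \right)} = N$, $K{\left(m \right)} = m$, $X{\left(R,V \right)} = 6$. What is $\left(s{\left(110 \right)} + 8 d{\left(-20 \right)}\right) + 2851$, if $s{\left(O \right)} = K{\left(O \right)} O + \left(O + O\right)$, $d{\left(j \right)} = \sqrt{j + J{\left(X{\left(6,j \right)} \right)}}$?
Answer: $15171 + 8 i \sqrt{14} \approx 15171.0 + 29.933 i$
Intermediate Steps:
$d{\left(j \right)} = \sqrt{6 + j}$ ($d{\left(j \right)} = \sqrt{j + 6} = \sqrt{6 + j}$)
$s{\left(O \right)} = O^{2} + 2 O$ ($s{\left(O \right)} = O O + \left(O + O\right) = O^{2} + 2 O$)
$\left(s{\left(110 \right)} + 8 d{\left(-20 \right)}\right) + 2851 = \left(110 \left(2 + 110\right) + 8 \sqrt{6 - 20}\right) + 2851 = \left(110 \cdot 112 + 8 \sqrt{-14}\right) + 2851 = \left(12320 + 8 i \sqrt{14}\right) + 2851 = 15171 + 8 i \sqrt{14}$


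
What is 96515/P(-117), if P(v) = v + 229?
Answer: 96515/112 ≈ 861.74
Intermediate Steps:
P(v) = 229 + v
96515/P(-117) = 96515/(229 - 117) = 96515/112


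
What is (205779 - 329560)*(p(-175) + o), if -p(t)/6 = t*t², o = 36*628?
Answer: -3983131222098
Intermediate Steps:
o = 22608
p(t) = -6*t³ (p(t) = -6*t*t² = -6*t³)
(205779 - 329560)*(p(-175) + o) = (205779 - 329560)*(-6*(-175)³ + 22608) = -123781*(-6*(-5359375) + 22608) = -123781*(32156250 + 22608) = -123781*32178858 = -3983131222098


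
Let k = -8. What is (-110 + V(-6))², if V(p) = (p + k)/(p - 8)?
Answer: 11881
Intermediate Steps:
V(p) = 1 (V(p) = (p - 8)/(p - 8) = (-8 + p)/(-8 + p) = 1)
(-110 + V(-6))² = (-110 + 1)² = (-109)² = 11881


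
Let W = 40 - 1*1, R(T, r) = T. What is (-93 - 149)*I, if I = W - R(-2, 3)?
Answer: -9922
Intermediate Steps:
W = 39 (W = 40 - 1 = 39)
I = 41 (I = 39 - 1*(-2) = 39 + 2 = 41)
(-93 - 149)*I = (-93 - 149)*41 = -242*41 = -9922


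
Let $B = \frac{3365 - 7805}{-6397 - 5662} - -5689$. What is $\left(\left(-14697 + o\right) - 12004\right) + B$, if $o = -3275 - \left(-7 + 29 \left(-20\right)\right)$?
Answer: $- \frac{285793860}{12059} \approx -23700.0$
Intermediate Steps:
$o = -2688$ ($o = -3275 - \left(-7 - 580\right) = -3275 - -587 = -3275 + 587 = -2688$)
$B = \frac{68608091}{12059}$ ($B = - \frac{4440}{-12059} + 5689 = \left(-4440\right) \left(- \frac{1}{12059}\right) + 5689 = \frac{4440}{12059} + 5689 = \frac{68608091}{12059} \approx 5689.4$)
$\left(\left(-14697 + o\right) - 12004\right) + B = \left(\left(-14697 - 2688\right) - 12004\right) + \frac{68608091}{12059} = \left(-17385 - 12004\right) + \frac{68608091}{12059} = -29389 + \frac{68608091}{12059} = - \frac{285793860}{12059}$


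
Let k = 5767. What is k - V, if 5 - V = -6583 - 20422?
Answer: -21243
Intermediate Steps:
V = 27010 (V = 5 - (-6583 - 20422) = 5 - 1*(-27005) = 5 + 27005 = 27010)
k - V = 5767 - 1*27010 = 5767 - 27010 = -21243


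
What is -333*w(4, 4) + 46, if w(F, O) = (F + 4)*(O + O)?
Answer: -21266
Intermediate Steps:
w(F, O) = 2*O*(4 + F) (w(F, O) = (4 + F)*(2*O) = 2*O*(4 + F))
-333*w(4, 4) + 46 = -666*4*(4 + 4) + 46 = -666*4*8 + 46 = -333*64 + 46 = -21312 + 46 = -21266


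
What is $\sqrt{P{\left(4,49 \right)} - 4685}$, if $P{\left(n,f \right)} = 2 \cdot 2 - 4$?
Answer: $i \sqrt{4685} \approx 68.447 i$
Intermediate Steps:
$P{\left(n,f \right)} = 0$ ($P{\left(n,f \right)} = 4 - 4 = 0$)
$\sqrt{P{\left(4,49 \right)} - 4685} = \sqrt{0 - 4685} = \sqrt{-4685} = i \sqrt{4685}$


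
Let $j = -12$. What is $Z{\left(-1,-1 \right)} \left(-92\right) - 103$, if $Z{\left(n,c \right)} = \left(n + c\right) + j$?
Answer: $1185$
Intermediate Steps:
$Z{\left(n,c \right)} = -12 + c + n$ ($Z{\left(n,c \right)} = \left(n + c\right) - 12 = \left(c + n\right) - 12 = -12 + c + n$)
$Z{\left(-1,-1 \right)} \left(-92\right) - 103 = \left(-12 - 1 - 1\right) \left(-92\right) - 103 = \left(-14\right) \left(-92\right) - 103 = 1288 - 103 = 1185$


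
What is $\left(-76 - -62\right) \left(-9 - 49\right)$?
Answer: $812$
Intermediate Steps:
$\left(-76 - -62\right) \left(-9 - 49\right) = \left(-76 + 62\right) \left(-58\right) = \left(-14\right) \left(-58\right) = 812$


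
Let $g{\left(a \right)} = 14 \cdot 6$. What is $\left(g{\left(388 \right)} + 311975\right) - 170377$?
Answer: $141682$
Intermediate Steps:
$g{\left(a \right)} = 84$
$\left(g{\left(388 \right)} + 311975\right) - 170377 = \left(84 + 311975\right) - 170377 = 312059 - 170377 = 141682$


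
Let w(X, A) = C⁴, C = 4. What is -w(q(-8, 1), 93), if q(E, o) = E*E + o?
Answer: -256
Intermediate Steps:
q(E, o) = o + E² (q(E, o) = E² + o = o + E²)
w(X, A) = 256 (w(X, A) = 4⁴ = 256)
-w(q(-8, 1), 93) = -1*256 = -256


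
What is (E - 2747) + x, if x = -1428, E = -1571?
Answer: -5746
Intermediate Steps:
(E - 2747) + x = (-1571 - 2747) - 1428 = -4318 - 1428 = -5746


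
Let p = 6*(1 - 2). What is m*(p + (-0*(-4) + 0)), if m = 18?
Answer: -108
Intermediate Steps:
p = -6 (p = 6*(-1) = -6)
m*(p + (-0*(-4) + 0)) = 18*(-6 + (-0*(-4) + 0)) = 18*(-6 + (-4*0 + 0)) = 18*(-6 + (0 + 0)) = 18*(-6 + 0) = 18*(-6) = -108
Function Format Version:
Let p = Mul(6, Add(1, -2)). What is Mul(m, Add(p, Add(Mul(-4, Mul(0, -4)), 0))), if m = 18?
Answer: -108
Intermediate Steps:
p = -6 (p = Mul(6, -1) = -6)
Mul(m, Add(p, Add(Mul(-4, Mul(0, -4)), 0))) = Mul(18, Add(-6, Add(Mul(-4, Mul(0, -4)), 0))) = Mul(18, Add(-6, Add(Mul(-4, 0), 0))) = Mul(18, Add(-6, Add(0, 0))) = Mul(18, Add(-6, 0)) = Mul(18, -6) = -108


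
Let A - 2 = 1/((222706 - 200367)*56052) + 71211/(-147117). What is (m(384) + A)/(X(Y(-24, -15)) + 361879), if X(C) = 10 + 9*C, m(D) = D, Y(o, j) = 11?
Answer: 265979887950035/249747192065243664 ≈ 0.0010650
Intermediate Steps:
A = 1045907395283/689932241028 (A = 2 + (1/((222706 - 200367)*56052) + 71211/(-147117)) = 2 + ((1/56052)/22339 + 71211*(-1/147117)) = 2 + ((1/22339)*(1/56052) - 23737/49039) = 2 + (1/1252145628 - 23737/49039) = 2 - 333957086773/689932241028 = 1045907395283/689932241028 ≈ 1.5160)
(m(384) + A)/(X(Y(-24, -15)) + 361879) = (384 + 1045907395283/689932241028)/((10 + 9*11) + 361879) = 265979887950035/(689932241028*((10 + 99) + 361879)) = 265979887950035/(689932241028*(109 + 361879)) = (265979887950035/689932241028)/361988 = (265979887950035/689932241028)*(1/361988) = 265979887950035/249747192065243664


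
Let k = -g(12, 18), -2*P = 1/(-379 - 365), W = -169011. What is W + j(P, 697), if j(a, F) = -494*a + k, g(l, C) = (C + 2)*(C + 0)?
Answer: -126012271/744 ≈ -1.6937e+5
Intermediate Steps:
g(l, C) = C*(2 + C) (g(l, C) = (2 + C)*C = C*(2 + C))
P = 1/1488 (P = -1/(2*(-379 - 365)) = -½/(-744) = -½*(-1/744) = 1/1488 ≈ 0.00067204)
k = -360 (k = -18*(2 + 18) = -18*20 = -1*360 = -360)
j(a, F) = -360 - 494*a (j(a, F) = -494*a - 360 = -360 - 494*a)
W + j(P, 697) = -169011 + (-360 - 494*1/1488) = -169011 + (-360 - 247/744) = -169011 - 268087/744 = -126012271/744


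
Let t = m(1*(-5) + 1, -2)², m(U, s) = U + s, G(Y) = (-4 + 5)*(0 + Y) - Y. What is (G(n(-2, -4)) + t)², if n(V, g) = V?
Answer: 1296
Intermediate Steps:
G(Y) = 0 (G(Y) = 1*Y - Y = Y - Y = 0)
t = 36 (t = ((1*(-5) + 1) - 2)² = ((-5 + 1) - 2)² = (-4 - 2)² = (-6)² = 36)
(G(n(-2, -4)) + t)² = (0 + 36)² = 36² = 1296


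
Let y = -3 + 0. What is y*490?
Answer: -1470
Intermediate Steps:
y = -3
y*490 = -3*490 = -1470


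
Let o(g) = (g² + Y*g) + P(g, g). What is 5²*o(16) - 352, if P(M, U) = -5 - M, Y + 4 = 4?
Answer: 5523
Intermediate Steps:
Y = 0 (Y = -4 + 4 = 0)
o(g) = -5 + g² - g (o(g) = (g² + 0*g) + (-5 - g) = (g² + 0) + (-5 - g) = g² + (-5 - g) = -5 + g² - g)
5²*o(16) - 352 = 5²*(-5 + 16² - 1*16) - 352 = 25*(-5 + 256 - 16) - 352 = 25*235 - 352 = 5875 - 352 = 5523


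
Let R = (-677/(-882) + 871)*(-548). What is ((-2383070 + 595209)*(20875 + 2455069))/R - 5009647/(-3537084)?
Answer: 3452459578418451420709/372593468020692 ≈ 9.2660e+6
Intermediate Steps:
R = -210678326/441 (R = (-677*(-1/882) + 871)*(-548) = (677/882 + 871)*(-548) = (768899/882)*(-548) = -210678326/441 ≈ -4.7773e+5)
((-2383070 + 595209)*(20875 + 2455069))/R - 5009647/(-3537084) = ((-2383070 + 595209)*(20875 + 2455069))/(-210678326/441) - 5009647/(-3537084) = -1787861*2475944*(-441/210678326) - 5009647*(-1/3537084) = -4426643715784*(-441/210678326) + 5009647/3537084 = 976074939330372/105339163 + 5009647/3537084 = 3452459578418451420709/372593468020692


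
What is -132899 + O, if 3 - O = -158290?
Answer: 25394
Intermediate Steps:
O = 158293 (O = 3 - 1*(-158290) = 3 + 158290 = 158293)
-132899 + O = -132899 + 158293 = 25394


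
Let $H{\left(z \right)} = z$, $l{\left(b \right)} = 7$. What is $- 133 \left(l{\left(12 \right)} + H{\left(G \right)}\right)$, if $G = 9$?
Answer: $-2128$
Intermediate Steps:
$- 133 \left(l{\left(12 \right)} + H{\left(G \right)}\right) = - 133 \left(7 + 9\right) = \left(-133\right) 16 = -2128$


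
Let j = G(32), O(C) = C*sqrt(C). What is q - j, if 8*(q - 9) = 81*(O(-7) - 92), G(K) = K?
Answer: -1909/2 - 567*I*sqrt(7)/8 ≈ -954.5 - 187.52*I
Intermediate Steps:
O(C) = C**(3/2)
j = 32
q = -1845/2 - 567*I*sqrt(7)/8 (q = 9 + (81*((-7)**(3/2) - 92))/8 = 9 + (81*(-7*I*sqrt(7) - 92))/8 = 9 + (81*(-92 - 7*I*sqrt(7)))/8 = 9 + (-7452 - 567*I*sqrt(7))/8 = 9 + (-1863/2 - 567*I*sqrt(7)/8) = -1845/2 - 567*I*sqrt(7)/8 ≈ -922.5 - 187.52*I)
q - j = (-1845/2 - 567*I*sqrt(7)/8) - 1*32 = (-1845/2 - 567*I*sqrt(7)/8) - 32 = -1909/2 - 567*I*sqrt(7)/8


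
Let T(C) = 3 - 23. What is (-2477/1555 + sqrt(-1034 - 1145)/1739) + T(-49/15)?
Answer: -33577/1555 + I*sqrt(2179)/1739 ≈ -21.593 + 0.026843*I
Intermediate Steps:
T(C) = -20
(-2477/1555 + sqrt(-1034 - 1145)/1739) + T(-49/15) = (-2477/1555 + sqrt(-1034 - 1145)/1739) - 20 = (-2477*1/1555 + sqrt(-2179)*(1/1739)) - 20 = (-2477/1555 + (I*sqrt(2179))*(1/1739)) - 20 = (-2477/1555 + I*sqrt(2179)/1739) - 20 = -33577/1555 + I*sqrt(2179)/1739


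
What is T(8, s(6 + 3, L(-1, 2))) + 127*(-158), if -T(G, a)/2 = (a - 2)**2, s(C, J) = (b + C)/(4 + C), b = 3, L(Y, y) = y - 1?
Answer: -3391546/169 ≈ -20068.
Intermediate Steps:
L(Y, y) = -1 + y
s(C, J) = (3 + C)/(4 + C)
T(G, a) = -2*(-2 + a)**2 (T(G, a) = -2*(a - 2)**2 = -2*(-2 + a)**2)
T(8, s(6 + 3, L(-1, 2))) + 127*(-158) = -2*(-2 + (3 + (6 + 3))/(4 + (6 + 3)))**2 + 127*(-158) = -2*(-2 + (3 + 9)/(4 + 9))**2 - 20066 = -2*(-2 + 12/13)**2 - 20066 = -2*(-14/13)**2 - 20066 = -2*196/169 - 20066 = -392/169 - 20066 = -3391546/169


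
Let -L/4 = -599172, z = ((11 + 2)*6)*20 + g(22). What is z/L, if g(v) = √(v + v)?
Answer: 65/99862 + √11/1198344 ≈ 0.00065367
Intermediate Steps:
g(v) = √2*√v (g(v) = √(2*v) = √2*√v)
z = 1560 + 2*√11 (z = ((11 + 2)*6)*20 + √2*√22 = (13*6)*20 + 2*√11 = 78*20 + 2*√11 = 1560 + 2*√11 ≈ 1566.6)
L = 2396688 (L = -4*(-599172) = 2396688)
z/L = (1560 + 2*√11)/2396688 = (1560 + 2*√11)*(1/2396688) = 65/99862 + √11/1198344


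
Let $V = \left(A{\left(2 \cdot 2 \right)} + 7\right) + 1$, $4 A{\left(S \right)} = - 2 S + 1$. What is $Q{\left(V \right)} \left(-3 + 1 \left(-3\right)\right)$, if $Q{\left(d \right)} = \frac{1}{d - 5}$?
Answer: $- \frac{24}{5} \approx -4.8$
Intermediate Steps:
$A{\left(S \right)} = \frac{1}{4} - \frac{S}{2}$ ($A{\left(S \right)} = \frac{- 2 S + 1}{4} = \frac{1 - 2 S}{4} = \frac{1}{4} - \frac{S}{2}$)
$V = \frac{25}{4}$ ($V = \left(\left(\frac{1}{4} - \frac{2 \cdot 2}{2}\right) + 7\right) + 1 = \left(\left(\frac{1}{4} - 2\right) + 7\right) + 1 = \left(- \frac{7}{4} + 7\right) + 1 = \frac{21}{4} + 1 = \frac{25}{4} \approx 6.25$)
$Q{\left(d \right)} = \frac{1}{-5 + d}$
$Q{\left(V \right)} \left(-3 + 1 \left(-3\right)\right) = \frac{-3 + 1 \left(-3\right)}{-5 + \frac{25}{4}} = \frac{-3 - 3}{\frac{5}{4}} = \frac{4}{5} \left(-6\right) = - \frac{24}{5}$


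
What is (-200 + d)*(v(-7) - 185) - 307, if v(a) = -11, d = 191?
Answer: 1457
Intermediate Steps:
(-200 + d)*(v(-7) - 185) - 307 = (-200 + 191)*(-11 - 185) - 307 = -9*(-196) - 307 = 1764 - 307 = 1457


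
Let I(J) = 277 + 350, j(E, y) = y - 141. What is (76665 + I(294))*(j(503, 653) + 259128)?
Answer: 20068094880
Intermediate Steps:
j(E, y) = -141 + y
I(J) = 627
(76665 + I(294))*(j(503, 653) + 259128) = (76665 + 627)*((-141 + 653) + 259128) = 77292*(512 + 259128) = 77292*259640 = 20068094880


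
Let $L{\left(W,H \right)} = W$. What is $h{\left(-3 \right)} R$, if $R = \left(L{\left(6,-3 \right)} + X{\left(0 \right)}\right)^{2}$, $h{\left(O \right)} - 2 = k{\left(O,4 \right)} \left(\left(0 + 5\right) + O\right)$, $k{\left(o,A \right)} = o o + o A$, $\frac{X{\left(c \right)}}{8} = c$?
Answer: $-144$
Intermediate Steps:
$X{\left(c \right)} = 8 c$
$k{\left(o,A \right)} = o^{2} + A o$
$h{\left(O \right)} = 2 + O \left(4 + O\right) \left(5 + O\right)$ ($h{\left(O \right)} = 2 + O \left(4 + O\right) \left(\left(0 + 5\right) + O\right) = 2 + O \left(4 + O\right) \left(5 + O\right)$)
$R = 36$ ($R = \left(6 + 8 \cdot 0\right)^{2} = \left(6 + 0\right)^{2} = 6^{2} = 36$)
$h{\left(-3 \right)} R = \left(2 + \left(-3\right)^{3} + 9 \left(-3\right)^{2} + 20 \left(-3\right)\right) 36 = \left(2 - 27 + 9 \cdot 9 - 60\right) 36 = \left(2 - 27 + 81 - 60\right) 36 = \left(-4\right) 36 = -144$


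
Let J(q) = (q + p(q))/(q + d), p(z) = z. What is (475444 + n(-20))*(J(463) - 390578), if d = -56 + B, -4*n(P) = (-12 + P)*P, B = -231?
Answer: -4083925417221/22 ≈ -1.8563e+11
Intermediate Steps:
n(P) = -P*(-12 + P)/4 (n(P) = -(-12 + P)*P/4 = -P*(-12 + P)/4)
d = -287 (d = -56 - 231 = -287)
J(q) = 2*q/(-287 + q) (J(q) = (q + q)/(q - 287) = (2*q)/(-287 + q) = 2*q/(-287 + q))
(475444 + n(-20))*(J(463) - 390578) = (475444 + (¼)*(-20)*(12 - 1*(-20)))*(2*463/(-287 + 463) - 390578) = (475444 + (¼)*(-20)*(12 + 20))*(2*463/176 - 390578) = (475444 + (¼)*(-20)*32)*(2*463*(1/176) - 390578) = (475444 - 160)*(463/88 - 390578) = 475284*(-34370401/88) = -4083925417221/22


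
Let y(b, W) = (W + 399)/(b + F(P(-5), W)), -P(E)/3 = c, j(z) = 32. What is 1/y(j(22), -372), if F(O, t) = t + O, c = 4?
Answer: -352/27 ≈ -13.037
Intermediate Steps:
P(E) = -12 (P(E) = -3*4 = -12)
F(O, t) = O + t
y(b, W) = (399 + W)/(-12 + W + b) (y(b, W) = (W + 399)/(b + (-12 + W)) = (399 + W)/(-12 + W + b))
1/y(j(22), -372) = 1/((399 - 372)/(-12 - 372 + 32)) = 1/(27/(-352)) = 1/(-1/352*27) = 1/(-27/352) = -352/27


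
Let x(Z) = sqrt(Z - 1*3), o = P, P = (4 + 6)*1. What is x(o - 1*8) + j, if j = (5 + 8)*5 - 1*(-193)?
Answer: 258 + I ≈ 258.0 + 1.0*I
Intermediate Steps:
P = 10 (P = 10*1 = 10)
o = 10
j = 258 (j = 13*5 + 193 = 65 + 193 = 258)
x(Z) = sqrt(-3 + Z) (x(Z) = sqrt(Z - 3) = sqrt(-3 + Z))
x(o - 1*8) + j = sqrt(-3 + (10 - 1*8)) + 258 = sqrt(-3 + (10 - 8)) + 258 = sqrt(-3 + 2) + 258 = sqrt(-1) + 258 = I + 258 = 258 + I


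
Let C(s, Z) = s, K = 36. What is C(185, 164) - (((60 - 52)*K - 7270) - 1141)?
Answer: 8308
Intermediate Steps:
C(185, 164) - (((60 - 52)*K - 7270) - 1141) = 185 - (((60 - 52)*36 - 7270) - 1141) = 185 - ((8*36 - 7270) - 1141) = 185 - ((288 - 7270) - 1141) = 185 - (-6982 - 1141) = 185 - 1*(-8123) = 185 + 8123 = 8308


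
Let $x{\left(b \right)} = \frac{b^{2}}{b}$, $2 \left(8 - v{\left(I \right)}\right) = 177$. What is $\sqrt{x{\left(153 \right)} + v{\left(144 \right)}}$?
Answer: $\frac{\sqrt{290}}{2} \approx 8.5147$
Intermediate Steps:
$v{\left(I \right)} = - \frac{161}{2}$ ($v{\left(I \right)} = 8 - \frac{177}{2} = - \frac{161}{2}$)
$x{\left(b \right)} = b$
$\sqrt{x{\left(153 \right)} + v{\left(144 \right)}} = \sqrt{153 - \frac{161}{2}} = \sqrt{\frac{145}{2}} = \frac{\sqrt{290}}{2}$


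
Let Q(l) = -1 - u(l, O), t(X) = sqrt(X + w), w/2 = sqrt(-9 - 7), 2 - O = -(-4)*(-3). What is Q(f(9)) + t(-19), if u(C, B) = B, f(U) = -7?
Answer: -15 + sqrt(-19 + 8*I) ≈ -14.101 + 4.4506*I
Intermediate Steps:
O = 14 (O = 2 - (-1)*(-4*(-3)) = 2 - (-1)*12 = 2 - 1*(-12) = 2 + 12 = 14)
w = 8*I (w = 2*sqrt(-9 - 7) = 2*sqrt(-16) = 2*(4*I) = 8*I ≈ 8.0*I)
t(X) = sqrt(X + 8*I)
Q(l) = -15 (Q(l) = -1 - 1*14 = -1 - 14 = -15)
Q(f(9)) + t(-19) = -15 + sqrt(-19 + 8*I)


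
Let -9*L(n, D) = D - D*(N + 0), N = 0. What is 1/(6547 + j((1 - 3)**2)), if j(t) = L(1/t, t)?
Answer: 9/58919 ≈ 0.00015275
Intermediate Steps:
L(n, D) = -D/9 (L(n, D) = -(D - D*(0 + 0))/9 = -(D - D*0)/9 = -(D - 1*0)/9 = -(D + 0)/9 = -D/9)
j(t) = -t/9
1/(6547 + j((1 - 3)**2)) = 1/(6547 - (1 - 3)**2/9) = 1/(6547 - 1/9*(-2)**2) = 1/(6547 - 1/9*4) = 1/(6547 - 4/9) = 1/(58919/9) = 9/58919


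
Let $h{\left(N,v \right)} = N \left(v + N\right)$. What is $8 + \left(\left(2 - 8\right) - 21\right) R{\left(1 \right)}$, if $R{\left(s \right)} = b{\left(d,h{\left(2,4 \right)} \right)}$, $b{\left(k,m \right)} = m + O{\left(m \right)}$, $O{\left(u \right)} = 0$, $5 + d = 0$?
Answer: $-316$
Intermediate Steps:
$d = -5$ ($d = -5 + 0 = -5$)
$h{\left(N,v \right)} = N \left(N + v\right)$
$b{\left(k,m \right)} = m$ ($b{\left(k,m \right)} = m + 0 = m$)
$R{\left(s \right)} = 12$ ($R{\left(s \right)} = 2 \left(2 + 4\right) = 2 \cdot 6 = 12$)
$8 + \left(\left(2 - 8\right) - 21\right) R{\left(1 \right)} = 8 + \left(\left(2 - 8\right) - 21\right) 12 = 8 + \left(-6 - 21\right) 12 = 8 - 324 = -316$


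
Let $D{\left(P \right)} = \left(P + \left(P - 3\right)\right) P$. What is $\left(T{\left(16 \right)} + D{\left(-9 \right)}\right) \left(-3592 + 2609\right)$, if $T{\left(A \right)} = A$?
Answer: $-201515$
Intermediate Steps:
$D{\left(P \right)} = P \left(-3 + 2 P\right)$ ($D{\left(P \right)} = \left(P + \left(P - 3\right)\right) P = \left(P + \left(-3 + P\right)\right) P = \left(-3 + 2 P\right) P = P \left(-3 + 2 P\right)$)
$\left(T{\left(16 \right)} + D{\left(-9 \right)}\right) \left(-3592 + 2609\right) = \left(16 - 9 \left(-3 + 2 \left(-9\right)\right)\right) \left(-3592 + 2609\right) = \left(16 - 9 \left(-3 - 18\right)\right) \left(-983\right) = \left(16 - -189\right) \left(-983\right) = \left(16 + 189\right) \left(-983\right) = 205 \left(-983\right) = -201515$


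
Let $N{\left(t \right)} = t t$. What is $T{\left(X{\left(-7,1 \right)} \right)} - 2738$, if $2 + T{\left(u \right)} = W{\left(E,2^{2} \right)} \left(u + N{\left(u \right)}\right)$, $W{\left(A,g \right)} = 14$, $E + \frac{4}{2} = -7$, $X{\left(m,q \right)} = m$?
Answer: $-2152$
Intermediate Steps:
$E = -9$ ($E = -2 - 7 = -9$)
$N{\left(t \right)} = t^{2}$
$T{\left(u \right)} = -2 + 14 u + 14 u^{2}$ ($T{\left(u \right)} = -2 + 14 \left(u + u^{2}\right) = -2 + \left(14 u + 14 u^{2}\right) = -2 + 14 u + 14 u^{2}$)
$T{\left(X{\left(-7,1 \right)} \right)} - 2738 = \left(-2 + 14 \left(-7\right) + 14 \left(-7\right)^{2}\right) - 2738 = \left(-2 - 98 + 14 \cdot 49\right) - 2738 = \left(-2 - 98 + 686\right) - 2738 = 586 - 2738 = -2152$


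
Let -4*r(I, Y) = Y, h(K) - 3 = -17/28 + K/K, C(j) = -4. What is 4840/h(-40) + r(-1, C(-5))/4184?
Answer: 113403155/79496 ≈ 1426.5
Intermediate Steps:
h(K) = 95/28 (h(K) = 3 + (-17/28 + K/K) = 3 + (-17*1/28 + 1) = 3 + (-17/28 + 1) = 3 + 11/28 = 95/28)
r(I, Y) = -Y/4
4840/h(-40) + r(-1, C(-5))/4184 = 4840/(95/28) - ¼*(-4)/4184 = 4840*(28/95) + 1*(1/4184) = 27104/19 + 1/4184 = 113403155/79496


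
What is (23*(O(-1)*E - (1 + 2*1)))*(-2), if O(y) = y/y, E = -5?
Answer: 368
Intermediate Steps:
O(y) = 1
(23*(O(-1)*E - (1 + 2*1)))*(-2) = (23*(1*(-5) - (1 + 2*1)))*(-2) = (23*(-5 - (1 + 2)))*(-2) = (23*(-5 - 1*3))*(-2) = (23*(-5 - 3))*(-2) = (23*(-8))*(-2) = -184*(-2) = 368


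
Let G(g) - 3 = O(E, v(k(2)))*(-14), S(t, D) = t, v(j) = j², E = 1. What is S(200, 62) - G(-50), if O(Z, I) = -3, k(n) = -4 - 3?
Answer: 155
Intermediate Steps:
k(n) = -7
G(g) = 45 (G(g) = 3 - 3*(-14) = 3 + 42 = 45)
S(200, 62) - G(-50) = 200 - 1*45 = 200 - 45 = 155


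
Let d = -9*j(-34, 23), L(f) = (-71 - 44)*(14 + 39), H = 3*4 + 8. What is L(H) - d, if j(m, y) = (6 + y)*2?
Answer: -5573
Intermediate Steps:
H = 20 (H = 12 + 8 = 20)
j(m, y) = 12 + 2*y
L(f) = -6095 (L(f) = -115*53 = -6095)
d = -522 (d = -9*(12 + 2*23) = -9*(12 + 46) = -9*58 = -522)
L(H) - d = -6095 - 1*(-522) = -6095 + 522 = -5573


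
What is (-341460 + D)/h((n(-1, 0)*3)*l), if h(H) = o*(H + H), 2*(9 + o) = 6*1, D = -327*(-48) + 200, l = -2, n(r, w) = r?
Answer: 81391/18 ≈ 4521.7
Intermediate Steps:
D = 15896 (D = 15696 + 200 = 15896)
o = -6 (o = -9 + (6*1)/2 = -9 + (½)*6 = -9 + 3 = -6)
h(H) = -12*H (h(H) = -6*(H + H) = -12*H)
(-341460 + D)/h((n(-1, 0)*3)*l) = (-341460 + 15896)/((-12*(-1*3)*(-2))) = -325564/((-(-36)*(-2))) = -325564/((-12*6)) = -325564/(-72) = -325564*(-1/72) = 81391/18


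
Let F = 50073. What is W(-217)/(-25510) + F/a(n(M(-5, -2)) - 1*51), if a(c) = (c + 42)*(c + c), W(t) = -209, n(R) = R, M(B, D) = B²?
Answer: -638594171/10612160 ≈ -60.176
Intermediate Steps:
a(c) = 2*c*(42 + c) (a(c) = (42 + c)*(2*c) = 2*c*(42 + c))
W(-217)/(-25510) + F/a(n(M(-5, -2)) - 1*51) = -209/(-25510) + 50073/((2*((-5)² - 1*51)*(42 + ((-5)² - 1*51)))) = -209*(-1/25510) + 50073/((2*(25 - 51)*(42 + (25 - 51)))) = 209/25510 + 50073/((2*(-26)*(42 - 26))) = 209/25510 + 50073/((2*(-26)*16)) = 209/25510 + 50073/(-832) = 209/25510 + 50073*(-1/832) = 209/25510 - 50073/832 = -638594171/10612160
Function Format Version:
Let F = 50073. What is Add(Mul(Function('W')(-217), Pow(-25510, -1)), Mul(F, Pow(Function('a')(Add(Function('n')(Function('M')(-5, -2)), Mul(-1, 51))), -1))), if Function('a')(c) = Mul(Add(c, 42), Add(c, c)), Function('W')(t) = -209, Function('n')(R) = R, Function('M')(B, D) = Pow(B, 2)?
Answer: Rational(-638594171, 10612160) ≈ -60.176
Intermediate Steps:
Function('a')(c) = Mul(2, c, Add(42, c)) (Function('a')(c) = Mul(Add(42, c), Mul(2, c)) = Mul(2, c, Add(42, c)))
Add(Mul(Function('W')(-217), Pow(-25510, -1)), Mul(F, Pow(Function('a')(Add(Function('n')(Function('M')(-5, -2)), Mul(-1, 51))), -1))) = Add(Mul(-209, Pow(-25510, -1)), Mul(50073, Pow(Mul(2, Add(Pow(-5, 2), Mul(-1, 51)), Add(42, Add(Pow(-5, 2), Mul(-1, 51)))), -1))) = Add(Mul(-209, Rational(-1, 25510)), Mul(50073, Pow(Mul(2, Add(25, -51), Add(42, Add(25, -51))), -1))) = Add(Rational(209, 25510), Mul(50073, Pow(Mul(2, -26, Add(42, -26)), -1))) = Add(Rational(209, 25510), Mul(50073, Pow(Mul(2, -26, 16), -1))) = Add(Rational(209, 25510), Mul(50073, Pow(-832, -1))) = Add(Rational(209, 25510), Mul(50073, Rational(-1, 832))) = Add(Rational(209, 25510), Rational(-50073, 832)) = Rational(-638594171, 10612160)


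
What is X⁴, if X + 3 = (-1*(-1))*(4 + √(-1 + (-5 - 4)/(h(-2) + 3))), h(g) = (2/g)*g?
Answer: (5 + I*√70)⁴/625 ≈ -7.96 - 12.048*I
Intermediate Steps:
h(g) = 2
X = 1 + I*√70/5 (X = -3 + (-1*(-1))*(4 + √(-1 + (-5 - 4)/(2 + 3))) = -3 + 1*(4 + √(-1 - 9/5)) = -3 + 1*(4 + √(-14/5)) = -3 + 1*(4 + I*√70/5) = -3 + (4 + I*√70/5) = 1 + I*√70/5 ≈ 1.0 + 1.6733*I)
X⁴ = (1 + I*√70/5)⁴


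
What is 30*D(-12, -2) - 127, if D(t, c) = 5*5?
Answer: 623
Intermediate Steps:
D(t, c) = 25
30*D(-12, -2) - 127 = 30*25 - 127 = 750 - 127 = 623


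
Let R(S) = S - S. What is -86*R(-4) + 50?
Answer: 50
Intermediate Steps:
R(S) = 0
-86*R(-4) + 50 = -86*0 + 50 = 0 + 50 = 50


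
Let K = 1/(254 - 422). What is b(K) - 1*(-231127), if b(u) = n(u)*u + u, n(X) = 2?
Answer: 12943111/56 ≈ 2.3113e+5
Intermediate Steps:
K = -1/168 (K = 1/(-168) = -1/168 ≈ -0.0059524)
b(u) = 3*u (b(u) = 2*u + u = 3*u)
b(K) - 1*(-231127) = 3*(-1/168) - 1*(-231127) = -1/56 + 231127 = 12943111/56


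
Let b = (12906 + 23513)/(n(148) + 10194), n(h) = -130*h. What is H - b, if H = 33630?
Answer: 304253399/9046 ≈ 33634.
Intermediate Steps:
b = -36419/9046 (b = (12906 + 23513)/(-130*148 + 10194) = 36419/(-19240 + 10194) = 36419/(-9046) = 36419*(-1/9046) = -36419/9046 ≈ -4.0260)
H - b = 33630 - 1*(-36419/9046) = 33630 + 36419/9046 = 304253399/9046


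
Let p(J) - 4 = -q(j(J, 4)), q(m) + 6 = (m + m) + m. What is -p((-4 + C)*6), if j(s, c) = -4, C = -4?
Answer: -22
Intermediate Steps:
q(m) = -6 + 3*m (q(m) = -6 + ((m + m) + m) = -6 + (2*m + m) = -6 + 3*m)
p(J) = 22 (p(J) = 4 - (-6 + 3*(-4)) = 4 - (-6 - 12) = 4 - 1*(-18) = 4 + 18 = 22)
-p((-4 + C)*6) = -1*22 = -22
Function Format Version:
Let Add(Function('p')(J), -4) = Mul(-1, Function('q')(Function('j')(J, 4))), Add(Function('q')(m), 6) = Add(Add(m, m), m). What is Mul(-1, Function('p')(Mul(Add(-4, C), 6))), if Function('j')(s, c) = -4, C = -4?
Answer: -22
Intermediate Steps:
Function('q')(m) = Add(-6, Mul(3, m)) (Function('q')(m) = Add(-6, Add(Add(m, m), m)) = Add(-6, Add(Mul(2, m), m)) = Add(-6, Mul(3, m)))
Function('p')(J) = 22 (Function('p')(J) = Add(4, Mul(-1, Add(-6, Mul(3, -4)))) = Add(4, Mul(-1, Add(-6, -12))) = Add(4, Mul(-1, -18)) = Add(4, 18) = 22)
Mul(-1, Function('p')(Mul(Add(-4, C), 6))) = Mul(-1, 22) = -22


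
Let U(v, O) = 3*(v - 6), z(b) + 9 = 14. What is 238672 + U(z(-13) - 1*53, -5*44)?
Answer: 238510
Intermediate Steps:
z(b) = 5 (z(b) = -9 + 14 = 5)
U(v, O) = -18 + 3*v (U(v, O) = 3*(-6 + v) = -18 + 3*v)
238672 + U(z(-13) - 1*53, -5*44) = 238672 + (-18 + 3*(5 - 1*53)) = 238672 + (-18 + 3*(5 - 53)) = 238672 + (-18 + 3*(-48)) = 238672 + (-18 - 144) = 238672 - 162 = 238510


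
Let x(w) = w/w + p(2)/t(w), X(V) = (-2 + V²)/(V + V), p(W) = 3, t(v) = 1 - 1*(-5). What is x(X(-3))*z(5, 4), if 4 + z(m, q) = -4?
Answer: -12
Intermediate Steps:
t(v) = 6 (t(v) = 1 + 5 = 6)
z(m, q) = -8 (z(m, q) = -4 - 4 = -8)
X(V) = (-2 + V²)/(2*V) (X(V) = (-2 + V²)/((2*V)) = (-2 + V²)*(1/(2*V)) = (-2 + V²)/(2*V))
x(w) = 3/2 (x(w) = w/w + 3/6 = 1 + 3*(⅙) = 1 + ½ = 3/2)
x(X(-3))*z(5, 4) = (3/2)*(-8) = -12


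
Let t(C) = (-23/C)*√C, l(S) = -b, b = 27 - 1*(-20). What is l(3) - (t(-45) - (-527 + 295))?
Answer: -279 - 23*I*√5/15 ≈ -279.0 - 3.4286*I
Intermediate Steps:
b = 47 (b = 27 + 20 = 47)
l(S) = -47 (l(S) = -1*47 = -47)
t(C) = -23/√C
l(3) - (t(-45) - (-527 + 295)) = -47 - (-(-23)*I*√5/15 - (-527 + 295)) = -47 - (-(-23)*I*√5/15 - 1*(-232)) = -47 - (23*I*√5/15 + 232) = -47 - (232 + 23*I*√5/15) = -47 + (-232 - 23*I*√5/15) = -279 - 23*I*√5/15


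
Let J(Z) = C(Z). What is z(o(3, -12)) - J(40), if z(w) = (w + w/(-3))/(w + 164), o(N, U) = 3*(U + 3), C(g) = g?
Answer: -5498/137 ≈ -40.131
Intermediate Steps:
o(N, U) = 9 + 3*U (o(N, U) = 3*(3 + U) = 9 + 3*U)
J(Z) = Z
z(w) = 2*w/(3*(164 + w)) (z(w) = (w + w*(-1/3))/(164 + w) = (w - w/3)/(164 + w) = (2*w/3)/(164 + w) = 2*w/(3*(164 + w)))
z(o(3, -12)) - J(40) = 2*(9 + 3*(-12))/(3*(164 + (9 + 3*(-12)))) - 1*40 = 2*(9 - 36)/(3*(164 + (9 - 36))) - 40 = (2/3)*(-27)/(164 - 27) - 40 = (2/3)*(-27)/137 - 40 = (2/3)*(-27)*(1/137) - 40 = -18/137 - 40 = -5498/137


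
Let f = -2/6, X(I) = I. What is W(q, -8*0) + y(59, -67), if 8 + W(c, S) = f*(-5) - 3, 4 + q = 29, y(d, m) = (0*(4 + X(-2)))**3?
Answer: -28/3 ≈ -9.3333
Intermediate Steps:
y(d, m) = 0 (y(d, m) = (0*(4 - 2))**3 = (0*2)**3 = 0**3 = 0)
f = -1/3 (f = -2*1/6 = -1/3 ≈ -0.33333)
q = 25 (q = -4 + 29 = 25)
W(c, S) = -28/3 (W(c, S) = -8 + (-1/3*(-5) - 3) = -8 + (5/3 - 3) = -8 - 4/3 = -28/3)
W(q, -8*0) + y(59, -67) = -28/3 + 0 = -28/3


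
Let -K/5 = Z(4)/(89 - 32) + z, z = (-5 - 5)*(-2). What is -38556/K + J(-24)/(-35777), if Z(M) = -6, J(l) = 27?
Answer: 69335691/178885 ≈ 387.60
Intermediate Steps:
z = 20 (z = -10*(-2) = 20)
K = -1890/19 (K = -5*(-6/(89 - 32) + 20) = -5*(-6/57 + 20) = -5*((1/57)*(-6) + 20) = -5*(-2/19 + 20) = -5*378/19 = -1890/19 ≈ -99.474)
-38556/K + J(-24)/(-35777) = -38556/(-1890/19) + 27/(-35777) = -38556*(-19/1890) + 27*(-1/35777) = 1938/5 - 27/35777 = 69335691/178885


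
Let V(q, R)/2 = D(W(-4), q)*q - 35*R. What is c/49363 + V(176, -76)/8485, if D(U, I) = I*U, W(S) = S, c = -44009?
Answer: -12343351509/418845055 ≈ -29.470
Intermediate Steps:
V(q, R) = -70*R - 8*q² (V(q, R) = 2*((q*(-4))*q - 35*R) = 2*((-4*q)*q - 35*R) = 2*(-4*q² - 35*R) = 2*(-35*R - 4*q²) = -70*R - 8*q²)
c/49363 + V(176, -76)/8485 = -44009/49363 + (-70*(-76) - 8*176²)/8485 = -44009*1/49363 + (5320 - 8*30976)*(1/8485) = -44009/49363 + (5320 - 247808)*(1/8485) = -44009/49363 - 242488*1/8485 = -44009/49363 - 242488/8485 = -12343351509/418845055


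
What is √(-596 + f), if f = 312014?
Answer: 3*√34602 ≈ 558.05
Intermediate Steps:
√(-596 + f) = √(-596 + 312014) = √311418 = 3*√34602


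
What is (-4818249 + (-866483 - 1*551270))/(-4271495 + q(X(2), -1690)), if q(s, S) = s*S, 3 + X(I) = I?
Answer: 6236002/4269805 ≈ 1.4605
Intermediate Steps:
X(I) = -3 + I
q(s, S) = S*s
(-4818249 + (-866483 - 1*551270))/(-4271495 + q(X(2), -1690)) = (-4818249 + (-866483 - 1*551270))/(-4271495 - 1690*(-3 + 2)) = (-4818249 + (-866483 - 551270))/(-4271495 - 1690*(-1)) = (-4818249 - 1417753)/(-4271495 + 1690) = -6236002/(-4269805) = -6236002*(-1/4269805) = 6236002/4269805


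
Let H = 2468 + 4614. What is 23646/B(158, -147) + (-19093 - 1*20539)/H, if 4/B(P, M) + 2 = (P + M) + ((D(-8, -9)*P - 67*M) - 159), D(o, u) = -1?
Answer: 399436243831/7082 ≈ 5.6402e+7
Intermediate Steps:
H = 7082
B(P, M) = 4/(-161 - 66*M) (B(P, M) = 4/(-2 + ((P + M) + ((-P - 67*M) - 159))) = 4/(-2 + ((M + P) + (-159 - P - 67*M))) = 4/(-2 + (-159 - 66*M)) = 4/(-161 - 66*M))
23646/B(158, -147) + (-19093 - 1*20539)/H = 23646/((-4/(161 + 66*(-147)))) + (-19093 - 1*20539)/7082 = 23646/((-4/(161 - 9702))) + (-19093 - 20539)*(1/7082) = 23646/((-4/(-9541))) - 39632*1/7082 = 23646/((-4*(-1/9541))) - 19816/3541 = 23646/(4/9541) - 19816/3541 = 23646*(9541/4) - 19816/3541 = 112803243/2 - 19816/3541 = 399436243831/7082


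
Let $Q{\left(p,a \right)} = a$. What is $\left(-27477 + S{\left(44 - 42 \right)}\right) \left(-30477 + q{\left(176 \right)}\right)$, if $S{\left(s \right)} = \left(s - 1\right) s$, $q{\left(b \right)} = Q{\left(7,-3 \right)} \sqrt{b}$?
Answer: $837355575 + 329700 \sqrt{11} \approx 8.3845 \cdot 10^{8}$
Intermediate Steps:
$q{\left(b \right)} = - 3 \sqrt{b}$
$S{\left(s \right)} = s \left(-1 + s\right)$ ($S{\left(s \right)} = \left(-1 + s\right) s = s \left(-1 + s\right)$)
$\left(-27477 + S{\left(44 - 42 \right)}\right) \left(-30477 + q{\left(176 \right)}\right) = \left(-27477 + \left(44 - 42\right) \left(-1 + \left(44 - 42\right)\right)\right) \left(-30477 - 3 \sqrt{176}\right) = \left(-27477 + \left(44 - 42\right) \left(-1 + \left(44 - 42\right)\right)\right) \left(-30477 - 3 \cdot 4 \sqrt{11}\right) = \left(-27477 + 2 \left(-1 + 2\right)\right) \left(-30477 - 12 \sqrt{11}\right) = \left(-27477 + 2 \cdot 1\right) \left(-30477 - 12 \sqrt{11}\right) = \left(-27477 + 2\right) \left(-30477 - 12 \sqrt{11}\right) = - 27475 \left(-30477 - 12 \sqrt{11}\right) = 837355575 + 329700 \sqrt{11}$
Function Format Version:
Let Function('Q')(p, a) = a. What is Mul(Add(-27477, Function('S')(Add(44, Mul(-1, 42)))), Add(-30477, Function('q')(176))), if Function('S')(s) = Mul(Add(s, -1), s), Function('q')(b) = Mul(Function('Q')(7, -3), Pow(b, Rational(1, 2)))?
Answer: Add(837355575, Mul(329700, Pow(11, Rational(1, 2)))) ≈ 8.3845e+8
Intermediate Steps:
Function('q')(b) = Mul(-3, Pow(b, Rational(1, 2)))
Function('S')(s) = Mul(s, Add(-1, s)) (Function('S')(s) = Mul(Add(-1, s), s) = Mul(s, Add(-1, s)))
Mul(Add(-27477, Function('S')(Add(44, Mul(-1, 42)))), Add(-30477, Function('q')(176))) = Mul(Add(-27477, Mul(Add(44, Mul(-1, 42)), Add(-1, Add(44, Mul(-1, 42))))), Add(-30477, Mul(-3, Pow(176, Rational(1, 2))))) = Mul(Add(-27477, Mul(Add(44, -42), Add(-1, Add(44, -42)))), Add(-30477, Mul(-3, Mul(4, Pow(11, Rational(1, 2)))))) = Mul(Add(-27477, Mul(2, Add(-1, 2))), Add(-30477, Mul(-12, Pow(11, Rational(1, 2))))) = Mul(Add(-27477, Mul(2, 1)), Add(-30477, Mul(-12, Pow(11, Rational(1, 2))))) = Mul(Add(-27477, 2), Add(-30477, Mul(-12, Pow(11, Rational(1, 2))))) = Mul(-27475, Add(-30477, Mul(-12, Pow(11, Rational(1, 2))))) = Add(837355575, Mul(329700, Pow(11, Rational(1, 2))))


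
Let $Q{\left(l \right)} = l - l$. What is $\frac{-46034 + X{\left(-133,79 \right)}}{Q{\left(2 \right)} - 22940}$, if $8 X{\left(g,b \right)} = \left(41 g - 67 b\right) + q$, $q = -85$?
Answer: $\frac{379103}{183520} \approx 2.0657$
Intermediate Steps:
$Q{\left(l \right)} = 0$
$X{\left(g,b \right)} = - \frac{85}{8} - \frac{67 b}{8} + \frac{41 g}{8}$ ($X{\left(g,b \right)} = \frac{\left(41 g - 67 b\right) - 85}{8} = \frac{\left(- 67 b + 41 g\right) - 85}{8} = \frac{-85 - 67 b + 41 g}{8} = - \frac{85}{8} - \frac{67 b}{8} + \frac{41 g}{8}$)
$\frac{-46034 + X{\left(-133,79 \right)}}{Q{\left(2 \right)} - 22940} = \frac{-46034 - \frac{10831}{8}}{0 - 22940} = \frac{-46034 - \frac{10831}{8}}{-22940} = \left(-46034 - \frac{10831}{8}\right) \left(- \frac{1}{22940}\right) = \left(- \frac{379103}{8}\right) \left(- \frac{1}{22940}\right) = \frac{379103}{183520}$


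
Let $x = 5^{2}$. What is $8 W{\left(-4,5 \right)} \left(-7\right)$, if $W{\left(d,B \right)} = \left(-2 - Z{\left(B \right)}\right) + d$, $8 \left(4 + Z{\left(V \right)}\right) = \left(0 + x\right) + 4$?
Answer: $315$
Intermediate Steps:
$x = 25$
$Z{\left(V \right)} = - \frac{3}{8}$ ($Z{\left(V \right)} = -4 + \frac{\left(0 + 25\right) + 4}{8} = -4 + \frac{25 + 4}{8} = -4 + \frac{1}{8} \cdot 29 = -4 + \frac{29}{8} = - \frac{3}{8}$)
$W{\left(d,B \right)} = - \frac{13}{8} + d$ ($W{\left(d,B \right)} = \left(-2 - - \frac{3}{8}\right) + d = \left(-2 + \frac{3}{8}\right) + d = - \frac{13}{8} + d$)
$8 W{\left(-4,5 \right)} \left(-7\right) = 8 \left(- \frac{13}{8} - 4\right) \left(-7\right) = 8 \left(- \frac{45}{8}\right) \left(-7\right) = \left(-45\right) \left(-7\right) = 315$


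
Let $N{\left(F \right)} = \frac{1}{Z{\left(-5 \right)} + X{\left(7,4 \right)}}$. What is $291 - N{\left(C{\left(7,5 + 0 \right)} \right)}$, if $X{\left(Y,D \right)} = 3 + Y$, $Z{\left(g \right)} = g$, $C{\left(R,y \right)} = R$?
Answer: $\frac{1454}{5} \approx 290.8$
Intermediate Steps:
$N{\left(F \right)} = \frac{1}{5}$ ($N{\left(F \right)} = \frac{1}{-5 + \left(3 + 7\right)} = \frac{1}{-5 + 10} = \frac{1}{5}$)
$291 - N{\left(C{\left(7,5 + 0 \right)} \right)} = 291 - \frac{1}{5} = \frac{1454}{5}$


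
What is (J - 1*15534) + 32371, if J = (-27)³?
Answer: -2846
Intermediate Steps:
J = -19683
(J - 1*15534) + 32371 = (-19683 - 1*15534) + 32371 = (-19683 - 15534) + 32371 = -35217 + 32371 = -2846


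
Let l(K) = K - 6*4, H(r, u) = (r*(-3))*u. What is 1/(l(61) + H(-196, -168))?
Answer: -1/98747 ≈ -1.0127e-5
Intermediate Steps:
H(r, u) = -3*r*u (H(r, u) = (-3*r)*u = -3*r*u)
l(K) = -24 + K (l(K) = K - 24 = -24 + K)
1/(l(61) + H(-196, -168)) = 1/((-24 + 61) - 3*(-196)*(-168)) = 1/(37 - 98784) = 1/(-98747) = -1/98747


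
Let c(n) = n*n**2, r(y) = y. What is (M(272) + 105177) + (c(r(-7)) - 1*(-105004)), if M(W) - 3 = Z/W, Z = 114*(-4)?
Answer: 7134537/34 ≈ 2.0984e+5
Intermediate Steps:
Z = -456
c(n) = n**3
M(W) = 3 - 456/W
(M(272) + 105177) + (c(r(-7)) - 1*(-105004)) = ((3 - 456/272) + 105177) + ((-7)**3 - 1*(-105004)) = ((3 - 456*1/272) + 105177) + (-343 + 105004) = ((3 - 57/34) + 105177) + 104661 = (45/34 + 105177) + 104661 = 3576063/34 + 104661 = 7134537/34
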